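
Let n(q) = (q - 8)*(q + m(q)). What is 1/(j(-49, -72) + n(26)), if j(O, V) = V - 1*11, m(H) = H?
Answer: 1/853 ≈ 0.0011723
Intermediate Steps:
j(O, V) = -11 + V (j(O, V) = V - 11 = -11 + V)
n(q) = 2*q*(-8 + q) (n(q) = (q - 8)*(q + q) = (-8 + q)*(2*q) = 2*q*(-8 + q))
1/(j(-49, -72) + n(26)) = 1/((-11 - 72) + 2*26*(-8 + 26)) = 1/(-83 + 2*26*18) = 1/(-83 + 936) = 1/853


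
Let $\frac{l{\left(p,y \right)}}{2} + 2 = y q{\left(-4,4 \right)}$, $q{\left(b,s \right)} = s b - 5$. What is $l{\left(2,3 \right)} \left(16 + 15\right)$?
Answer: $-4030$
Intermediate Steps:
$q{\left(b,s \right)} = -5 + b s$ ($q{\left(b,s \right)} = b s - 5 = -5 + b s$)
$l{\left(p,y \right)} = -4 - 42 y$ ($l{\left(p,y \right)} = -4 + 2 y \left(-5 - 16\right) = -4 + 2 y \left(-21\right) = -4 + 2 \left(- 21 y\right) = -4 - 42 y$)
$l{\left(2,3 \right)} \left(16 + 15\right) = \left(-4 - 126\right) \left(16 + 15\right) = \left(-4 - 126\right) 31 = \left(-130\right) 31 = -4030$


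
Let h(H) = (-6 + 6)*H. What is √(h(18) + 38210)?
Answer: √38210 ≈ 195.47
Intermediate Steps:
h(H) = 0 (h(H) = 0*H = 0)
√(h(18) + 38210) = √(0 + 38210) = √38210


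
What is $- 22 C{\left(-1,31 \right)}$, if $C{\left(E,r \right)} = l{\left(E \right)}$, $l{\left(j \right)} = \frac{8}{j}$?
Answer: $176$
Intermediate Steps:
$C{\left(E,r \right)} = \frac{8}{E}$
$- 22 C{\left(-1,31 \right)} = - 22 \frac{8}{-1} = - 22 \cdot 8 \left(-1\right) = \left(-22\right) \left(-8\right) = 176$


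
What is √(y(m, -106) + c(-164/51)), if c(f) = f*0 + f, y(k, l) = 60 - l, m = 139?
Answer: √423402/51 ≈ 12.759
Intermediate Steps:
c(f) = f (c(f) = 0 + f = f)
√(y(m, -106) + c(-164/51)) = √((60 - 1*(-106)) - 164/51) = √((60 + 106) - 164*1/51) = √(166 - 164/51) = √(8302/51) = √423402/51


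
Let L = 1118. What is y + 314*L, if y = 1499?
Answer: 352551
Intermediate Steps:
y + 314*L = 1499 + 314*1118 = 1499 + 351052 = 352551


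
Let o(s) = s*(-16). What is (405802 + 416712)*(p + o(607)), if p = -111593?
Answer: -99775060770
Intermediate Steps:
o(s) = -16*s
(405802 + 416712)*(p + o(607)) = (405802 + 416712)*(-111593 - 16*607) = 822514*(-111593 - 9712) = 822514*(-121305) = -99775060770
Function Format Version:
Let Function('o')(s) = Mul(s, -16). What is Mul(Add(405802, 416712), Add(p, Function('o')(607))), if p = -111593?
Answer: -99775060770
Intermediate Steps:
Function('o')(s) = Mul(-16, s)
Mul(Add(405802, 416712), Add(p, Function('o')(607))) = Mul(Add(405802, 416712), Add(-111593, Mul(-16, 607))) = Mul(822514, Add(-111593, -9712)) = Mul(822514, -121305) = -99775060770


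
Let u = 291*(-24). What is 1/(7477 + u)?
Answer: 1/493 ≈ 0.0020284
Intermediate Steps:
u = -6984
1/(7477 + u) = 1/(7477 - 6984) = 1/493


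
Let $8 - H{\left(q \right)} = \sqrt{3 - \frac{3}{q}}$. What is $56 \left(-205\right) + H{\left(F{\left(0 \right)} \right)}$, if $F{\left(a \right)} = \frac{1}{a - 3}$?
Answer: $-11472 - 2 \sqrt{3} \approx -11475.0$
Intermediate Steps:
$F{\left(a \right)} = \frac{1}{-3 + a}$
$H{\left(q \right)} = 8 - \sqrt{3 - \frac{3}{q}}$
$56 \left(-205\right) + H{\left(F{\left(0 \right)} \right)} = 56 \left(-205\right) + \left(8 - \sqrt{3} \sqrt{\frac{-1 + \frac{1}{-3 + 0}}{\frac{1}{-3 + 0}}}\right) = -11480 + \left(8 - \sqrt{3} \sqrt{\frac{-1 + \frac{1}{-3}}{\frac{1}{-3}}}\right) = -11480 + \left(8 - \sqrt{3} \sqrt{\frac{-1 - \frac{1}{3}}{- \frac{1}{3}}}\right) = -11480 + \left(8 - \sqrt{3} \sqrt{\left(-3\right) \left(- \frac{4}{3}\right)}\right) = -11480 + \left(8 - \sqrt{3} \sqrt{4}\right) = -11480 + \left(8 - \sqrt{3} \cdot 2\right) = -11480 + \left(8 - 2 \sqrt{3}\right) = -11472 - 2 \sqrt{3}$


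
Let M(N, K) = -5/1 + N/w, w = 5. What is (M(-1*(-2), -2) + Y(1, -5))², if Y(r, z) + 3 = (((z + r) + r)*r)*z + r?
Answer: 1764/25 ≈ 70.560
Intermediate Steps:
Y(r, z) = -3 + r + r*z*(z + 2*r) (Y(r, z) = -3 + ((((z + r) + r)*r)*z + r) = -3 + ((((r + z) + r)*r)*z + r) = -3 + (((z + 2*r)*r)*z + r) = -3 + ((r*(z + 2*r))*z + r) = -3 + (r*z*(z + 2*r) + r) = -3 + (r + r*z*(z + 2*r)) = -3 + r + r*z*(z + 2*r))
M(N, K) = -5 + N/5 (M(N, K) = -5/1 + N/5 = -5*1 + N*(⅕) = -5 + N/5)
(M(-1*(-2), -2) + Y(1, -5))² = ((-5 + (-1*(-2))/5) + (-3 + 1 + 1*(-5)² + 2*(-5)*1²))² = ((-5 + (⅕)*2) + (-3 + 1 + 1*25 + 2*(-5)*1))² = ((-5 + ⅖) + (-3 + 1 + 25 - 10))² = (-23/5 + 13)² = (42/5)² = 1764/25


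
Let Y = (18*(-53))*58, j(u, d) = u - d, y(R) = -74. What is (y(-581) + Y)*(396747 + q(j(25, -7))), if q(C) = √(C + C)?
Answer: -21982607530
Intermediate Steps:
Y = -55332 (Y = -954*58 = -55332)
q(C) = √2*√C (q(C) = √(2*C) = √2*√C)
(y(-581) + Y)*(396747 + q(j(25, -7))) = (-74 - 55332)*(396747 + √2*√(25 - 1*(-7))) = -55406*(396747 + √2*√(25 + 7)) = -55406*(396747 + √2*√32) = -55406*(396747 + √2*(4*√2)) = -55406*(396747 + 8) = -55406*396755 = -21982607530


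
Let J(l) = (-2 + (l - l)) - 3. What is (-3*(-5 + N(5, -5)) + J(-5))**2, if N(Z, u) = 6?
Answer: 64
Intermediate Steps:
J(l) = -5 (J(l) = (-2 + 0) - 3 = -2 - 3 = -5)
(-3*(-5 + N(5, -5)) + J(-5))**2 = (-3*(-5 + 6) - 5)**2 = (-3*1 - 5)**2 = (-3 - 5)**2 = (-8)**2 = 64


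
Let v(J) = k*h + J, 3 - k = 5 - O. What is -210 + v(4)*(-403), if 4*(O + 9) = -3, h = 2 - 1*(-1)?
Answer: 49535/4 ≈ 12384.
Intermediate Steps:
h = 3 (h = 2 + 1 = 3)
O = -39/4 (O = -9 + (¼)*(-3) = -9 - ¾ = -39/4 ≈ -9.7500)
k = -47/4 (k = 3 - (5 - 1*(-39/4)) = 3 - (5 + 39/4) = 3 - 1*59/4 = 3 - 59/4 = -47/4 ≈ -11.750)
v(J) = -141/4 + J (v(J) = -47/4*3 + J = -141/4 + J)
-210 + v(4)*(-403) = -210 + (-141/4 + 4)*(-403) = -210 - 125/4*(-403) = -210 + 50375/4 = 49535/4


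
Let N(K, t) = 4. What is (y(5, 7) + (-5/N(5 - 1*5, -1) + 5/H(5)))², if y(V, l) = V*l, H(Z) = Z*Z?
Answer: 461041/400 ≈ 1152.6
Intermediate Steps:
H(Z) = Z²
(y(5, 7) + (-5/N(5 - 1*5, -1) + 5/H(5)))² = (5*7 + (-5/4 + 5/(5²)))² = (35 + (-5*¼ + 5/25))² = (35 + (-5/4 + 5*(1/25)))² = (35 + (-5/4 + ⅕))² = (35 - 21/20)² = (679/20)² = 461041/400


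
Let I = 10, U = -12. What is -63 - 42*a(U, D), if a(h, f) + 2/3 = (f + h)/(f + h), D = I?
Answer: -77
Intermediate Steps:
D = 10
a(h, f) = 1/3 (a(h, f) = -2/3 + (f + h)/(f + h) = -2/3 + 1 = 1/3)
-63 - 42*a(U, D) = -63 - 42*1/3 = -63 - 14 = -77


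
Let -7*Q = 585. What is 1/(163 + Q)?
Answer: 7/556 ≈ 0.012590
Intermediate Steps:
Q = -585/7 (Q = -⅐*585 = -585/7 ≈ -83.571)
1/(163 + Q) = 1/(163 - 585/7) = 1/(556/7) = 7/556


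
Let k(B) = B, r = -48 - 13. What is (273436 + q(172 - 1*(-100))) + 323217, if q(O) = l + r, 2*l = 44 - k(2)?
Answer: 596613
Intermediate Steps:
r = -61
l = 21 (l = (44 - 1*2)/2 = (44 - 2)/2 = (½)*42 = 21)
q(O) = -40 (q(O) = 21 - 61 = -40)
(273436 + q(172 - 1*(-100))) + 323217 = (273436 - 40) + 323217 = 273396 + 323217 = 596613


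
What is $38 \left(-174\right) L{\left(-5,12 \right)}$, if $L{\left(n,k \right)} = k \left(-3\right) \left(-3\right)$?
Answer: $-714096$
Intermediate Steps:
$L{\left(n,k \right)} = 9 k$ ($L{\left(n,k \right)} = - 3 k \left(-3\right) = 9 k$)
$38 \left(-174\right) L{\left(-5,12 \right)} = 38 \left(-174\right) 9 \cdot 12 = \left(-6612\right) 108 = -714096$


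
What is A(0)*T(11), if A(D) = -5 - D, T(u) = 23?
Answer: -115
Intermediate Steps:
A(0)*T(11) = (-5 - 1*0)*23 = (-5 + 0)*23 = -5*23 = -115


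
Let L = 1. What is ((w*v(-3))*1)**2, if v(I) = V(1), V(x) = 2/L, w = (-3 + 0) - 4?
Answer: 196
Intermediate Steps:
w = -7 (w = -3 - 4 = -7)
V(x) = 2 (V(x) = 2/1 = 2*1 = 2)
v(I) = 2
((w*v(-3))*1)**2 = (-7*2*1)**2 = (-14*1)**2 = (-14)**2 = 196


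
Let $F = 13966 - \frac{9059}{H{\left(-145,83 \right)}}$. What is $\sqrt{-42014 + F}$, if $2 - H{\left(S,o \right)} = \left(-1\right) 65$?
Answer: $\frac{5 i \sqrt{5060577}}{67} \approx 167.88 i$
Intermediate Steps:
$H{\left(S,o \right)} = 67$ ($H{\left(S,o \right)} = 2 - \left(-1\right) 65 = 2 - -65 = 2 + 65 = 67$)
$F = \frac{926663}{67}$ ($F = 13966 - \frac{9059}{67} = \frac{926663}{67} \approx 13831.0$)
$\sqrt{-42014 + F} = \sqrt{-42014 + \frac{926663}{67}} = \sqrt{- \frac{1888275}{67}} = \frac{5 i \sqrt{5060577}}{67}$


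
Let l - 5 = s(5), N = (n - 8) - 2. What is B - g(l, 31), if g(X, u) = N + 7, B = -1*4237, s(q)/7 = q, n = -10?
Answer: -4224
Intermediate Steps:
s(q) = 7*q
B = -4237
N = -20 (N = (-10 - 8) - 2 = -18 - 2 = -20)
l = 40 (l = 5 + 7*5 = 5 + 35 = 40)
g(X, u) = -13 (g(X, u) = -20 + 7 = -13)
B - g(l, 31) = -4237 - 1*(-13) = -4237 + 13 = -4224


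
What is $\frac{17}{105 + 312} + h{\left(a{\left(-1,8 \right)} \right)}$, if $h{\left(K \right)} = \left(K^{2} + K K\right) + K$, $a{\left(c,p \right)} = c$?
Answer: $\frac{434}{417} \approx 1.0408$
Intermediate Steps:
$h{\left(K \right)} = K + 2 K^{2}$ ($h{\left(K \right)} = \left(K^{2} + K^{2}\right) + K = 2 K^{2} + K = K + 2 K^{2}$)
$\frac{17}{105 + 312} + h{\left(a{\left(-1,8 \right)} \right)} = \frac{17}{105 + 312} - \left(1 + 2 \left(-1\right)\right) = \frac{17}{417} - \left(1 - 2\right) = 17 \cdot \frac{1}{417} - -1 = \frac{17}{417} + 1 = \frac{434}{417}$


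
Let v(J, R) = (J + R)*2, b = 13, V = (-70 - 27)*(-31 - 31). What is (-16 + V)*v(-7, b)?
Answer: 71976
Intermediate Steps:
V = 6014 (V = -97*(-62) = 6014)
v(J, R) = 2*J + 2*R
(-16 + V)*v(-7, b) = (-16 + 6014)*(2*(-7) + 2*13) = 5998*(-14 + 26) = 5998*12 = 71976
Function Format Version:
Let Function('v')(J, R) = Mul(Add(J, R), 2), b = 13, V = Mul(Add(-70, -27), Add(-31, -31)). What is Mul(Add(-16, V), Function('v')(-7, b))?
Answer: 71976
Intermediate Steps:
V = 6014 (V = Mul(-97, -62) = 6014)
Function('v')(J, R) = Add(Mul(2, J), Mul(2, R))
Mul(Add(-16, V), Function('v')(-7, b)) = Mul(Add(-16, 6014), Add(Mul(2, -7), Mul(2, 13))) = Mul(5998, Add(-14, 26)) = Mul(5998, 12) = 71976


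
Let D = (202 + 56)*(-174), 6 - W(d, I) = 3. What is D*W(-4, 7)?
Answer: -134676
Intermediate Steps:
W(d, I) = 3 (W(d, I) = 6 - 1*3 = 6 - 3 = 3)
D = -44892 (D = 258*(-174) = -44892)
D*W(-4, 7) = -44892*3 = -134676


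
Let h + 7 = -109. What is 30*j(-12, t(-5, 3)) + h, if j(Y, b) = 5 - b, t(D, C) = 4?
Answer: -86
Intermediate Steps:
h = -116 (h = -7 - 109 = -116)
30*j(-12, t(-5, 3)) + h = 30*(5 - 1*4) - 116 = 30*(5 - 4) - 116 = 30*1 - 116 = 30 - 116 = -86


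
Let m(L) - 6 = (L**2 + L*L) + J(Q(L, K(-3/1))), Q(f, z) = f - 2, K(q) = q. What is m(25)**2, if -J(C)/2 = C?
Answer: 1464100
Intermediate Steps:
Q(f, z) = -2 + f
J(C) = -2*C
m(L) = 10 - 2*L + 2*L**2 (m(L) = 6 + ((L**2 + L*L) - 2*(-2 + L)) = 6 + ((L**2 + L**2) + (4 - 2*L)) = 6 + (2*L**2 + (4 - 2*L)) = 6 + (4 - 2*L + 2*L**2) = 10 - 2*L + 2*L**2)
m(25)**2 = (10 - 2*25 + 2*25**2)**2 = (10 - 50 + 2*625)**2 = (10 - 50 + 1250)**2 = 1210**2 = 1464100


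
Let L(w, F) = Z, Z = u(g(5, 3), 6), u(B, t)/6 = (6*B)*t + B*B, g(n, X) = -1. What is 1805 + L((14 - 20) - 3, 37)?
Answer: 1595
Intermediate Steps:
u(B, t) = 6*B**2 + 36*B*t (u(B, t) = 6*((6*B)*t + B*B) = 6*(6*B*t + B**2) = 6*(B**2 + 6*B*t) = 6*B**2 + 36*B*t)
Z = -210 (Z = 6*(-1)*(-1 + 6*6) = 6*(-1)*(-1 + 36) = 6*(-1)*35 = -210)
L(w, F) = -210
1805 + L((14 - 20) - 3, 37) = 1805 - 210 = 1595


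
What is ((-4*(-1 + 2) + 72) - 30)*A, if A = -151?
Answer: -5738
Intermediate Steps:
((-4*(-1 + 2) + 72) - 30)*A = ((-4*(-1 + 2) + 72) - 30)*(-151) = ((-4*1 + 72) - 30)*(-151) = ((-4 + 72) - 30)*(-151) = (68 - 30)*(-151) = 38*(-151) = -5738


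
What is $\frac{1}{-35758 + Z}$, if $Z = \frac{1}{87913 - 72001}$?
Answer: $- \frac{15912}{568981295} \approx -2.7966 \cdot 10^{-5}$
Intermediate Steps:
$Z = \frac{1}{15912} \approx 6.2846 \cdot 10^{-5}$
$\frac{1}{-35758 + Z} = \frac{1}{-35758 + \frac{1}{15912}} = \frac{1}{- \frac{568981295}{15912}} = - \frac{15912}{568981295}$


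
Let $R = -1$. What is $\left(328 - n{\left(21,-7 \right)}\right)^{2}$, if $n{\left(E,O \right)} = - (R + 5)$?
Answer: $110224$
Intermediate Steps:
$n{\left(E,O \right)} = -4$ ($n{\left(E,O \right)} = - (-1 + 5) = \left(-1\right) 4 = -4$)
$\left(328 - n{\left(21,-7 \right)}\right)^{2} = \left(328 - -4\right)^{2} = \left(328 + 4\right)^{2} = 332^{2} = 110224$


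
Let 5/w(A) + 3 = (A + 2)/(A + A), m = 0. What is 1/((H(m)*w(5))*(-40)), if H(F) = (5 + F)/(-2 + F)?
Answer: -23/5000 ≈ -0.0046000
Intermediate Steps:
w(A) = 5/(-3 + (2 + A)/(2*A)) (w(A) = 5/(-3 + (A + 2)/(A + A)) = 5/(-3 + (2 + A)/((2*A))) = 5/(-3 + (2 + A)*(1/(2*A))) = 5/(-3 + (2 + A)/(2*A)))
H(F) = (5 + F)/(-2 + F)
1/((H(m)*w(5))*(-40)) = 1/((((5 + 0)/(-2 + 0))*(-10*5/(-2 + 5*5)))*(-40)) = 1/(((5/(-2))*(-10*5/(-2 + 25)))*(-40)) = 1/(((-½*5)*(-10*5/23))*(-40)) = 1/(-(-25)*5/23*(-40)) = 1/(-5/2*(-50/23)*(-40)) = 1/((125/23)*(-40)) = 1/(-5000/23) = -23/5000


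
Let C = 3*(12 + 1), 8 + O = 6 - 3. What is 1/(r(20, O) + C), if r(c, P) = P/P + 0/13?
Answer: 1/40 ≈ 0.025000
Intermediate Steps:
O = -5 (O = -8 + (6 - 3) = -8 + 3 = -5)
r(c, P) = 1 (r(c, P) = 1 + 0*(1/13) = 1 + 0 = 1)
C = 39 (C = 3*13 = 39)
1/(r(20, O) + C) = 1/(1 + 39) = 1/40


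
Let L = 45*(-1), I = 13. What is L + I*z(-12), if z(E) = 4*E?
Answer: -669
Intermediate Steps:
L = -45
L + I*z(-12) = -45 + 13*(4*(-12)) = -45 + 13*(-48) = -45 - 624 = -669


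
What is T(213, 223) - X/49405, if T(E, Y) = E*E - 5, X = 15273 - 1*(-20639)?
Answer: 2241172508/49405 ≈ 45363.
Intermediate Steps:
X = 35912 (X = 15273 + 20639 = 35912)
T(E, Y) = -5 + E² (T(E, Y) = E² - 5 = -5 + E²)
T(213, 223) - X/49405 = (-5 + 213²) - 35912/49405 = (-5 + 45369) - 35912/49405 = 45364 - 1*35912/49405 = 45364 - 35912/49405 = 2241172508/49405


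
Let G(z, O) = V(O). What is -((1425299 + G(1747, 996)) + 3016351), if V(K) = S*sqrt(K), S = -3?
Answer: -4441650 + 6*sqrt(249) ≈ -4.4416e+6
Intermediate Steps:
V(K) = -3*sqrt(K)
G(z, O) = -3*sqrt(O)
-((1425299 + G(1747, 996)) + 3016351) = -((1425299 - 6*sqrt(249)) + 3016351) = -(4441650 - 6*sqrt(249)) = -4441650 + 6*sqrt(249)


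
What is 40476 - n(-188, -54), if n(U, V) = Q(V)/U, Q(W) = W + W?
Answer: 1902345/47 ≈ 40475.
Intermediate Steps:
Q(W) = 2*W
n(U, V) = 2*V/U (n(U, V) = (2*V)/U = 2*V/U)
40476 - n(-188, -54) = 40476 - 2*(-54)/(-188) = 40476 - 2*(-54)*(-1)/188 = 40476 - 1*27/47 = 40476 - 27/47 = 1902345/47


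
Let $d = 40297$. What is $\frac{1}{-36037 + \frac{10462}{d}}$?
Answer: $- \frac{40297}{1452172527} \approx -2.7749 \cdot 10^{-5}$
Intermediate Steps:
$\frac{1}{-36037 + \frac{10462}{d}} = \frac{1}{-36037 + \frac{10462}{40297}} = \frac{1}{- \frac{1452172527}{40297}} = - \frac{40297}{1452172527}$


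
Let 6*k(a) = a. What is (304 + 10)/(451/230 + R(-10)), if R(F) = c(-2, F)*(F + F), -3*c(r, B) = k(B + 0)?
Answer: -649980/18941 ≈ -34.316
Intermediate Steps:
k(a) = a/6
c(r, B) = -B/18 (c(r, B) = -(B + 0)/18 = -B/18)
R(F) = -F**2/9 (R(F) = (-F/18)*(F + F) = (-F/18)*(2*F) = -F**2/9)
(304 + 10)/(451/230 + R(-10)) = (304 + 10)/(451/230 - 1/9*(-10)**2) = 314/(451*(1/230) - 1/9*100) = 314/(451/230 - 100/9) = 314/(-18941/2070) = 314*(-2070/18941) = -649980/18941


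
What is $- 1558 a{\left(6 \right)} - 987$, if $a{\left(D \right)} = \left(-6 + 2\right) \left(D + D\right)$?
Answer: $73797$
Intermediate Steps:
$a{\left(D \right)} = - 8 D$ ($a{\left(D \right)} = - 4 \cdot 2 D = - 8 D$)
$- 1558 a{\left(6 \right)} - 987 = - 1558 \left(\left(-8\right) 6\right) - 987 = \left(-1558\right) \left(-48\right) - 987 = 74784 - 987 = 73797$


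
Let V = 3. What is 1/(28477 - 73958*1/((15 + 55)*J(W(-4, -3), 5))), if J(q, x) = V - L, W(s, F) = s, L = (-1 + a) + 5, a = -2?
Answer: 35/959716 ≈ 3.6469e-5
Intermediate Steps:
L = 2 (L = (-1 - 2) + 5 = -3 + 5 = 2)
J(q, x) = 1 (J(q, x) = 3 - 1*2 = 3 - 2 = 1)
1/(28477 - 73958*1/((15 + 55)*J(W(-4, -3), 5))) = 1/(28477 - 73958/(15 + 55)) = 1/(28477 - 73958/(1*70)) = 1/(28477 - 73958/70) = 1/(28477 - 73958*1/70) = 1/(28477 - 36979/35) = 1/(959716/35) = 35/959716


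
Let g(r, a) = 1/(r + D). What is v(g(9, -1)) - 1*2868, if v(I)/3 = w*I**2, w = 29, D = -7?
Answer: -11385/4 ≈ -2846.3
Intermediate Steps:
g(r, a) = 1/(-7 + r) (g(r, a) = 1/(r - 7) = 1/(-7 + r))
v(I) = 87*I**2 (v(I) = 3*(29*I**2) = 87*I**2)
v(g(9, -1)) - 1*2868 = 87*(1/(-7 + 9))**2 - 1*2868 = 87*(1/2)**2 - 2868 = 87*(1/4) - 2868 = 87/4 - 2868 = -11385/4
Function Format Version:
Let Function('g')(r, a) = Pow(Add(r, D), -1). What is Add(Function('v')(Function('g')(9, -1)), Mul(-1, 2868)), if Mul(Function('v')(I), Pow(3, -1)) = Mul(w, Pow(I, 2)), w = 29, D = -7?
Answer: Rational(-11385, 4) ≈ -2846.3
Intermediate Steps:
Function('g')(r, a) = Pow(Add(-7, r), -1) (Function('g')(r, a) = Pow(Add(r, -7), -1) = Pow(Add(-7, r), -1))
Function('v')(I) = Mul(87, Pow(I, 2)) (Function('v')(I) = Mul(3, Mul(29, Pow(I, 2))) = Mul(87, Pow(I, 2)))
Add(Function('v')(Function('g')(9, -1)), Mul(-1, 2868)) = Add(Mul(87, Pow(Pow(Add(-7, 9), -1), 2)), Mul(-1, 2868)) = Add(Mul(87, Pow(Pow(2, -1), 2)), -2868) = Add(Mul(87, Pow(Rational(1, 2), 2)), -2868) = Add(Mul(87, Rational(1, 4)), -2868) = Add(Rational(87, 4), -2868) = Rational(-11385, 4)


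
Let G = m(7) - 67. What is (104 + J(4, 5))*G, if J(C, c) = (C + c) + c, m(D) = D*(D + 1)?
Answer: -1298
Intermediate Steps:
m(D) = D*(1 + D)
J(C, c) = C + 2*c
G = -11 (G = 7*(1 + 7) - 67 = 7*8 - 67 = 56 - 67 = -11)
(104 + J(4, 5))*G = (104 + (4 + 2*5))*(-11) = (104 + (4 + 10))*(-11) = (104 + 14)*(-11) = 118*(-11) = -1298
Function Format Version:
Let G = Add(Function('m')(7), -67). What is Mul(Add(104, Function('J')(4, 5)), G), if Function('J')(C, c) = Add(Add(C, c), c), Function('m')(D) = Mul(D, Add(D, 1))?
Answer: -1298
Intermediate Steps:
Function('m')(D) = Mul(D, Add(1, D))
Function('J')(C, c) = Add(C, Mul(2, c))
G = -11 (G = Add(Mul(7, Add(1, 7)), -67) = Add(Mul(7, 8), -67) = Add(56, -67) = -11)
Mul(Add(104, Function('J')(4, 5)), G) = Mul(Add(104, Add(4, Mul(2, 5))), -11) = Mul(Add(104, Add(4, 10)), -11) = Mul(Add(104, 14), -11) = Mul(118, -11) = -1298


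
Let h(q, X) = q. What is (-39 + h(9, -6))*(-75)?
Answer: 2250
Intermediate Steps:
(-39 + h(9, -6))*(-75) = (-39 + 9)*(-75) = -30*(-75) = 2250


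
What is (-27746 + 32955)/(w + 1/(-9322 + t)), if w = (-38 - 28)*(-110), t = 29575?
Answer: 105497877/147036781 ≈ 0.71749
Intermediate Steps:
w = 7260 (w = -66*(-110) = 7260)
(-27746 + 32955)/(w + 1/(-9322 + t)) = (-27746 + 32955)/(7260 + 1/(-9322 + 29575)) = 5209/(7260 + 1/20253) = 5209/(147036781/20253) = 5209*(20253/147036781) = 105497877/147036781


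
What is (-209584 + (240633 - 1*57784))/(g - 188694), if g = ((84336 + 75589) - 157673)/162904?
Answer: 1088809610/7684751281 ≈ 0.14168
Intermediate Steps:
g = 563/40726 (g = (159925 - 157673)*(1/162904) = 2252*(1/162904) = 563/40726 ≈ 0.013824)
(-209584 + (240633 - 1*57784))/(g - 188694) = (-209584 + (240633 - 1*57784))/(563/40726 - 188694) = (-209584 + (240633 - 57784))/(-7684751281/40726) = (-209584 + 182849)*(-40726/7684751281) = -26735*(-40726/7684751281) = 1088809610/7684751281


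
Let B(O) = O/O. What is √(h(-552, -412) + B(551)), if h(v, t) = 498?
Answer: √499 ≈ 22.338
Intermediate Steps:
B(O) = 1
√(h(-552, -412) + B(551)) = √(498 + 1) = √499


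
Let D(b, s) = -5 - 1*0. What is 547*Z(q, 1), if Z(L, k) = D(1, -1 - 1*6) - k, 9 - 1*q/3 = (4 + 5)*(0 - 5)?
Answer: -3282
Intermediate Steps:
D(b, s) = -5 (D(b, s) = -5 + 0 = -5)
q = 162 (q = 27 - 3*(4 + 5)*(0 - 5) = 27 - 27*(-5) = 27 - 3*(-45) = 27 + 135 = 162)
Z(L, k) = -5 - k
547*Z(q, 1) = 547*(-5 - 1*1) = 547*(-5 - 1) = 547*(-6) = -3282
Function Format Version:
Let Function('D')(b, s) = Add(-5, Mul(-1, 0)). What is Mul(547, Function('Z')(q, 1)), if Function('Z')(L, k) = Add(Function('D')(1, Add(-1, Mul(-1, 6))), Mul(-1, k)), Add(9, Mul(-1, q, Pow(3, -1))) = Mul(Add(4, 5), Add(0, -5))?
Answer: -3282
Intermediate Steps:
Function('D')(b, s) = -5 (Function('D')(b, s) = Add(-5, 0) = -5)
q = 162 (q = Add(27, Mul(-3, Mul(Add(4, 5), Add(0, -5)))) = Add(27, Mul(-3, Mul(9, -5))) = Add(27, Mul(-3, -45)) = Add(27, 135) = 162)
Function('Z')(L, k) = Add(-5, Mul(-1, k))
Mul(547, Function('Z')(q, 1)) = Mul(547, Add(-5, Mul(-1, 1))) = Mul(547, Add(-5, -1)) = Mul(547, -6) = -3282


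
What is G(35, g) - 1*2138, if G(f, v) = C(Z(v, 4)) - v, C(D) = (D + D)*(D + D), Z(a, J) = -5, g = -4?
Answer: -2034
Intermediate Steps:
C(D) = 4*D² (C(D) = (2*D)*(2*D) = 4*D²)
G(f, v) = 100 - v (G(f, v) = 4*(-5)² - v = 4*25 - v = 100 - v)
G(35, g) - 1*2138 = (100 - 1*(-4)) - 1*2138 = (100 + 4) - 2138 = 104 - 2138 = -2034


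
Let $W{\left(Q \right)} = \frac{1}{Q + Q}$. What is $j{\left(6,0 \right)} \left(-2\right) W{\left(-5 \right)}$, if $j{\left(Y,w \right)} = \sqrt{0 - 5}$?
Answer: $\frac{i \sqrt{5}}{5} \approx 0.44721 i$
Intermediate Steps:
$j{\left(Y,w \right)} = i \sqrt{5}$ ($j{\left(Y,w \right)} = \sqrt{-5} = i \sqrt{5}$)
$W{\left(Q \right)} = \frac{1}{2 Q}$
$j{\left(6,0 \right)} \left(-2\right) W{\left(-5 \right)} = i \sqrt{5} \left(-2\right) \frac{1}{2 \left(-5\right)} = - 2 i \sqrt{5} \cdot \frac{1}{2} \left(- \frac{1}{5}\right) = - 2 i \sqrt{5} \left(- \frac{1}{10}\right) = \frac{i \sqrt{5}}{5}$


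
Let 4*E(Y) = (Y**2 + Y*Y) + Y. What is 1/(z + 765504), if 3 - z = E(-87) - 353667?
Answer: 4/4461645 ≈ 8.9653e-7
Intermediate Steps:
E(Y) = Y**2/2 + Y/4 (E(Y) = ((Y**2 + Y*Y) + Y)/4 = ((Y**2 + Y**2) + Y)/4 = (2*Y**2 + Y)/4 = (Y + 2*Y**2)/4 = Y**2/2 + Y/4)
z = 1399629/4 (z = 3 - ((1/4)*(-87)*(1 + 2*(-87)) - 353667) = 3 - ((1/4)*(-87)*(1 - 174) - 353667) = 3 - ((1/4)*(-87)*(-173) - 353667) = 3 - (15051/4 - 353667) = 3 - 1*(-1399617/4) = 3 + 1399617/4 = 1399629/4 ≈ 3.4991e+5)
1/(z + 765504) = 1/(1399629/4 + 765504) = 1/(4461645/4) = 4/4461645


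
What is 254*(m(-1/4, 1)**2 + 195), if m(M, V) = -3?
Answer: 51816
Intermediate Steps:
254*(m(-1/4, 1)**2 + 195) = 254*((-3)**2 + 195) = 254*(9 + 195) = 254*204 = 51816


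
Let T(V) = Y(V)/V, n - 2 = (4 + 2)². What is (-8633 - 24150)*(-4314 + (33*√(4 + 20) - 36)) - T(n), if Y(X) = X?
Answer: 142606049 - 2163678*√6 ≈ 1.3731e+8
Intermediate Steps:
n = 38 (n = 2 + (4 + 2)² = 2 + 6² = 2 + 36 = 38)
T(V) = 1 (T(V) = V/V = 1)
(-8633 - 24150)*(-4314 + (33*√(4 + 20) - 36)) - T(n) = (-8633 - 24150)*(-4314 + (33*√(4 + 20) - 36)) - 1*1 = -32783*(-4314 + (33*√24 - 36)) - 1 = -32783*(-4314 + (33*(2*√6) - 36)) - 1 = -32783*(-4314 + (66*√6 - 36)) - 1 = -32783*(-4314 + (-36 + 66*√6)) - 1 = -32783*(-4350 + 66*√6) - 1 = (142606050 - 2163678*√6) - 1 = 142606049 - 2163678*√6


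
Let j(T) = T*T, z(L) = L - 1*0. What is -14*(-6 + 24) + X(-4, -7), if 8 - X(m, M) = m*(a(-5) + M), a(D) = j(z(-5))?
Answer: -172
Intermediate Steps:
z(L) = L (z(L) = L + 0 = L)
j(T) = T²
a(D) = 25 (a(D) = (-5)² = 25)
X(m, M) = 8 - m*(25 + M)
-14*(-6 + 24) + X(-4, -7) = -14*(-6 + 24) + (8 - 25*(-4) - 1*(-7)*(-4)) = -14*18 + (8 + 100 - 28) = -252 + 80 = -172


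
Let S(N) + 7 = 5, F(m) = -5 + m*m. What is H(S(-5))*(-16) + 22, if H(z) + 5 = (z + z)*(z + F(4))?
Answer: 678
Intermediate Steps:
F(m) = -5 + m**2
S(N) = -2 (S(N) = -7 + 5 = -2)
H(z) = -5 + 2*z*(11 + z) (H(z) = -5 + (z + z)*(z + (-5 + 4**2)) = -5 + (2*z)*(z + (-5 + 16)) = -5 + (2*z)*(z + 11) = -5 + (2*z)*(11 + z) = -5 + 2*z*(11 + z))
H(S(-5))*(-16) + 22 = (-5 + 2*(-2)**2 + 22*(-2))*(-16) + 22 = (-5 + 2*4 - 44)*(-16) + 22 = (-5 + 8 - 44)*(-16) + 22 = -41*(-16) + 22 = 656 + 22 = 678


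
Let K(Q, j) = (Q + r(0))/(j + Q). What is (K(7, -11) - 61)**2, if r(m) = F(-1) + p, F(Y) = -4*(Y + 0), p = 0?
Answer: 65025/16 ≈ 4064.1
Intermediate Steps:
F(Y) = -4*Y
r(m) = 4 (r(m) = -4*(-1) + 0 = 4 + 0 = 4)
K(Q, j) = (4 + Q)/(Q + j) (K(Q, j) = (Q + 4)/(j + Q) = (4 + Q)/(Q + j))
(K(7, -11) - 61)**2 = ((4 + 7)/(7 - 11) - 61)**2 = (11/(-4) - 61)**2 = (-1/4*11 - 61)**2 = (-11/4 - 61)**2 = (-255/4)**2 = 65025/16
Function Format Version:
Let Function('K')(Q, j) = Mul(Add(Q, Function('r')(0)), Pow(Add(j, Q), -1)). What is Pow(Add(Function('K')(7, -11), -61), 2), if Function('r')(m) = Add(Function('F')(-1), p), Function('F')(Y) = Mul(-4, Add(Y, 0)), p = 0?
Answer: Rational(65025, 16) ≈ 4064.1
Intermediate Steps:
Function('F')(Y) = Mul(-4, Y)
Function('r')(m) = 4 (Function('r')(m) = Add(Mul(-4, -1), 0) = Add(4, 0) = 4)
Function('K')(Q, j) = Mul(Pow(Add(Q, j), -1), Add(4, Q)) (Function('K')(Q, j) = Mul(Add(Q, 4), Pow(Add(j, Q), -1)) = Mul(Add(4, Q), Pow(Add(Q, j), -1)) = Mul(Pow(Add(Q, j), -1), Add(4, Q)))
Pow(Add(Function('K')(7, -11), -61), 2) = Pow(Add(Mul(Pow(Add(7, -11), -1), Add(4, 7)), -61), 2) = Pow(Add(Mul(Pow(-4, -1), 11), -61), 2) = Pow(Add(Mul(Rational(-1, 4), 11), -61), 2) = Pow(Add(Rational(-11, 4), -61), 2) = Pow(Rational(-255, 4), 2) = Rational(65025, 16)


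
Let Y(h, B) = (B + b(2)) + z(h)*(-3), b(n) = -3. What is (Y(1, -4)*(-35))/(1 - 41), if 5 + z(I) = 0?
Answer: 7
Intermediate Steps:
z(I) = -5 (z(I) = -5 + 0 = -5)
Y(h, B) = 12 + B (Y(h, B) = (B - 3) - 5*(-3) = (-3 + B) + 15 = 12 + B)
(Y(1, -4)*(-35))/(1 - 41) = ((12 - 4)*(-35))/(1 - 41) = (8*(-35))/(-40) = -280*(-1/40) = 7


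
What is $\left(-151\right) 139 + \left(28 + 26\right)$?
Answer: $-20935$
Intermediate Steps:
$\left(-151\right) 139 + \left(28 + 26\right) = -20989 + 54 = -20935$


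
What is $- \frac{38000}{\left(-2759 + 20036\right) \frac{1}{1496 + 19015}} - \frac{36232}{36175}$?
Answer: $- \frac{9398690710088}{208331825} \approx -45114.0$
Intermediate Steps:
$- \frac{38000}{\left(-2759 + 20036\right) \frac{1}{1496 + 19015}} - \frac{36232}{36175} = - \frac{38000}{17277 \cdot \frac{1}{20511}} - \frac{36232}{36175} = - \frac{38000}{\frac{5759}{6837}} - \frac{36232}{36175} = \left(-38000\right) \frac{6837}{5759} - \frac{36232}{36175} = - \frac{259806000}{5759} - \frac{36232}{36175} = - \frac{9398690710088}{208331825}$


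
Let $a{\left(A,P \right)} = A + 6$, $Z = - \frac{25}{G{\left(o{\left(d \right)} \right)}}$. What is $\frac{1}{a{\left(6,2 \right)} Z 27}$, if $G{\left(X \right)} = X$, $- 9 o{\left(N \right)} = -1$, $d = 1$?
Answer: $- \frac{1}{72900} \approx -1.3717 \cdot 10^{-5}$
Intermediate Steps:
$o{\left(N \right)} = \frac{1}{9}$ ($o{\left(N \right)} = \left(- \frac{1}{9}\right) \left(-1\right) = \frac{1}{9}$)
$Z = -225$ ($Z = - 25 \frac{1}{\frac{1}{9}} = \left(-25\right) 9 = -225$)
$a{\left(A,P \right)} = 6 + A$
$\frac{1}{a{\left(6,2 \right)} Z 27} = \frac{1}{\left(6 + 6\right) \left(-225\right) 27} = \frac{1}{12 \left(-225\right) 27} = \frac{1}{\left(-2700\right) 27} = \frac{1}{-72900} = - \frac{1}{72900}$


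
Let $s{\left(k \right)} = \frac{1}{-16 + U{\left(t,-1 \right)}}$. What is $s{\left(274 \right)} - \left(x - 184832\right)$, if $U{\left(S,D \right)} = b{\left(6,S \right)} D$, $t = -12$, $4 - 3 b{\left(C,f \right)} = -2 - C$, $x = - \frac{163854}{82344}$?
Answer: $\frac{6341652477}{34310} \approx 1.8483 \cdot 10^{5}$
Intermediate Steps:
$x = - \frac{27309}{13724}$ ($x = \left(-163854\right) \frac{1}{82344} = - \frac{27309}{13724} \approx -1.9899$)
$b{\left(C,f \right)} = 2 + \frac{C}{3}$ ($b{\left(C,f \right)} = \frac{4}{3} - \frac{-2 - C}{3} = \frac{4}{3} + \left(\frac{2}{3} + \frac{C}{3}\right) = 2 + \frac{C}{3}$)
$U{\left(S,D \right)} = 4 D$ ($U{\left(S,D \right)} = \left(2 + \frac{1}{3} \cdot 6\right) D = \left(2 + 2\right) D = 4 D$)
$s{\left(k \right)} = - \frac{1}{20}$ ($s{\left(k \right)} = \frac{1}{-16 + 4 \left(-1\right)} = \frac{1}{-16 - 4} = \frac{1}{-20} = - \frac{1}{20}$)
$s{\left(274 \right)} - \left(x - 184832\right) = - \frac{1}{20} - \left(- \frac{27309}{13724} - 184832\right) = - \frac{1}{20} - - \frac{2536661677}{13724} = - \frac{1}{20} + \frac{2536661677}{13724} = \frac{6341652477}{34310}$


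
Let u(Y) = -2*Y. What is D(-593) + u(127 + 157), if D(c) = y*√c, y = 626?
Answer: -568 + 626*I*√593 ≈ -568.0 + 15244.0*I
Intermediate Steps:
D(c) = 626*√c
D(-593) + u(127 + 157) = 626*√(-593) - 2*(127 + 157) = 626*(I*√593) - 2*284 = 626*I*√593 - 568 = -568 + 626*I*√593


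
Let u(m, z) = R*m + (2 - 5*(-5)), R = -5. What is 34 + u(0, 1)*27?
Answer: 763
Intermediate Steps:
u(m, z) = 27 - 5*m (u(m, z) = -5*m + (2 - 5*(-5)) = -5*m + (2 + 25) = -5*m + 27 = 27 - 5*m)
34 + u(0, 1)*27 = 34 + (27 - 5*0)*27 = 34 + (27 + 0)*27 = 34 + 27*27 = 34 + 729 = 763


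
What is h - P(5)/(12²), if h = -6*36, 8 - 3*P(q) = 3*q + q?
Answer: -7775/36 ≈ -215.97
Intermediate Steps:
P(q) = 8/3 - 4*q/3 (P(q) = 8/3 - (3*q + q)/3 = 8/3 - 4*q/3)
h = -216
h - P(5)/(12²) = -216 - (8/3 - 4/3*5)/(12²) = -216 - (8/3 - 20/3)/144 = -216 - (-4)/144 = -216 - 1*(-1/36) = -216 + 1/36 = -7775/36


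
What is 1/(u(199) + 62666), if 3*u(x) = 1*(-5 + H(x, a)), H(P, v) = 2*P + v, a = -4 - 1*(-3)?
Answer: 3/188390 ≈ 1.5924e-5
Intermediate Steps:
a = -1 (a = -4 + 3 = -1)
H(P, v) = v + 2*P
u(x) = -2 + 2*x/3 (u(x) = (1*(-5 + (-1 + 2*x)))/3 = (1*(-6 + 2*x))/3 = (-6 + 2*x)/3 = -2 + 2*x/3)
1/(u(199) + 62666) = 1/((-2 + (⅔)*199) + 62666) = 1/((-2 + 398/3) + 62666) = 1/(392/3 + 62666) = 1/(188390/3) = 3/188390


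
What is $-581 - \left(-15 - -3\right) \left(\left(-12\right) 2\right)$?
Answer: $-869$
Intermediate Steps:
$-581 - \left(-15 - -3\right) \left(\left(-12\right) 2\right) = -581 - \left(-15 + 3\right) \left(-24\right) = -581 - \left(-12\right) \left(-24\right) = -581 - 288 = -869$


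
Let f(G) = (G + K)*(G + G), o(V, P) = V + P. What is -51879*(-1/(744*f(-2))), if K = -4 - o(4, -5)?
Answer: 17293/4960 ≈ 3.4865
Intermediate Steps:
o(V, P) = P + V
K = -3 (K = -4 - (-5 + 4) = -4 - 1*(-1) = -4 + 1 = -3)
f(G) = 2*G*(-3 + G) (f(G) = (G - 3)*(G + G) = (-3 + G)*(2*G) = 2*G*(-3 + G))
-51879*(-1/(744*f(-2))) = -51879*1/(2976*(-3 - 2)) = -51879/(((2*(-2)*(-5))*24)*(-31)) = -51879/((20*24)*(-31)) = -51879/(480*(-31)) = -51879/(-14880) = -51879*(-1/14880) = 17293/4960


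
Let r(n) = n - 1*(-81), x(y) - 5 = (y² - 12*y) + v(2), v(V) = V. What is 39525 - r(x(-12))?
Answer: 39149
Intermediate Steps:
x(y) = 7 + y² - 12*y (x(y) = 5 + ((y² - 12*y) + 2) = 5 + (2 + y² - 12*y) = 7 + y² - 12*y)
r(n) = 81 + n (r(n) = n + 81 = 81 + n)
39525 - r(x(-12)) = 39525 - (81 + (7 + (-12)² - 12*(-12))) = 39525 - (81 + (7 + 144 + 144)) = 39525 - (81 + 295) = 39525 - 1*376 = 39525 - 376 = 39149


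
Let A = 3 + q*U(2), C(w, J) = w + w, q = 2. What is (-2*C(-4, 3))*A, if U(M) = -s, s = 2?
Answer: -16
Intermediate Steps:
U(M) = -2 (U(M) = -1*2 = -2)
C(w, J) = 2*w
A = -1 (A = 3 + 2*(-2) = 3 - 4 = -1)
(-2*C(-4, 3))*A = -4*(-4)*(-1) = -2*(-8)*(-1) = 16*(-1) = -16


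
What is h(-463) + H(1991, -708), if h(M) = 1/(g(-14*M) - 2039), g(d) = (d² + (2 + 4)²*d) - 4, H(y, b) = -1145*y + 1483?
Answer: -96249064472195/42247633 ≈ -2.2782e+6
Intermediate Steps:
H(y, b) = 1483 - 1145*y
g(d) = -4 + d² + 36*d (g(d) = (d² + 6²*d) - 4 = (d² + 36*d) - 4 = -4 + d² + 36*d)
h(M) = 1/(-2043 - 504*M + 196*M²) (h(M) = 1/((-4 + (-14*M)² + 36*(-14*M)) - 2039) = 1/((-4 + 196*M² - 504*M) - 2039) = 1/((-4 - 504*M + 196*M²) - 2039) = 1/(-2043 - 504*M + 196*M²))
h(-463) + H(1991, -708) = 1/(-2043 - 504*(-463) + 196*(-463)²) + (1483 - 1145*1991) = 1/(-2043 + 233352 + 196*214369) + (1483 - 2279695) = 1/(-2043 + 233352 + 42016324) - 2278212 = 1/42247633 - 2278212 = -96249064472195/42247633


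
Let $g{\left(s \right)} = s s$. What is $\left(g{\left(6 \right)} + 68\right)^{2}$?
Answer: $10816$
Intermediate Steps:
$g{\left(s \right)} = s^{2}$
$\left(g{\left(6 \right)} + 68\right)^{2} = \left(6^{2} + 68\right)^{2} = \left(36 + 68\right)^{2} = 104^{2} = 10816$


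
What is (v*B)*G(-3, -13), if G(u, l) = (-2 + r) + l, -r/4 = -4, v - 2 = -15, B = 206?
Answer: -2678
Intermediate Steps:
v = -13 (v = 2 - 15 = -13)
r = 16 (r = -4*(-4) = 16)
G(u, l) = 14 + l (G(u, l) = (-2 + 16) + l = 14 + l)
(v*B)*G(-3, -13) = (-13*206)*(14 - 13) = -2678*1 = -2678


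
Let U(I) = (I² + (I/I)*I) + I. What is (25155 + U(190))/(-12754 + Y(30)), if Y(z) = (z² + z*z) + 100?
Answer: -20545/3618 ≈ -5.6786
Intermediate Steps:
U(I) = I² + 2*I (U(I) = (I² + 1*I) + I = (I² + I) + I = (I + I²) + I = I² + 2*I)
Y(z) = 100 + 2*z² (Y(z) = (z² + z²) + 100 = 2*z² + 100 = 100 + 2*z²)
(25155 + U(190))/(-12754 + Y(30)) = (25155 + 190*(2 + 190))/(-12754 + (100 + 2*30²)) = (25155 + 190*192)/(-12754 + (100 + 2*900)) = (25155 + 36480)/(-12754 + (100 + 1800)) = 61635/(-12754 + 1900) = 61635/(-10854) = 61635*(-1/10854) = -20545/3618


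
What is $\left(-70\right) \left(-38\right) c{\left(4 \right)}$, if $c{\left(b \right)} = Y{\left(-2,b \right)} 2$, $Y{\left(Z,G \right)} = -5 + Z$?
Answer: $-37240$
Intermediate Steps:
$c{\left(b \right)} = -14$ ($c{\left(b \right)} = \left(-5 - 2\right) 2 = \left(-7\right) 2 = -14$)
$\left(-70\right) \left(-38\right) c{\left(4 \right)} = \left(-70\right) \left(-38\right) \left(-14\right) = 2660 \left(-14\right) = -37240$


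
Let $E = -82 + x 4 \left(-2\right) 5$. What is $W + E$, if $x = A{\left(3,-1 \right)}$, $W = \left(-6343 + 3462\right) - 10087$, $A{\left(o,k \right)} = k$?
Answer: $-13010$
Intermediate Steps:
$W = -12968$ ($W = -2881 - 10087 = -12968$)
$x = -1$
$E = -42$ ($E = -82 - 4 \left(-2\right) 5 = -82 - \left(-8\right) 5 = -82 - -40 = -82 + 40 = -42$)
$W + E = -12968 - 42 = -13010$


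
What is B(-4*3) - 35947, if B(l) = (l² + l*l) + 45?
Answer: -35614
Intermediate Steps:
B(l) = 45 + 2*l² (B(l) = (l² + l²) + 45 = 2*l² + 45 = 45 + 2*l²)
B(-4*3) - 35947 = (45 + 2*(-4*3)²) - 35947 = (45 + 2*(-12)²) - 35947 = (45 + 2*144) - 35947 = (45 + 288) - 35947 = 333 - 35947 = -35614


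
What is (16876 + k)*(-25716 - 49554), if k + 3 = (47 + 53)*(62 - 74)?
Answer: -1179706710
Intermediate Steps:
k = -1203 (k = -3 + (47 + 53)*(62 - 74) = -3 + 100*(-12) = -3 - 1200 = -1203)
(16876 + k)*(-25716 - 49554) = (16876 - 1203)*(-25716 - 49554) = 15673*(-75270) = -1179706710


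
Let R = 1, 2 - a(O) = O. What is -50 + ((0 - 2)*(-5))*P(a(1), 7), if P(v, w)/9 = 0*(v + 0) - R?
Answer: -140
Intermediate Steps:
a(O) = 2 - O
P(v, w) = -9 (P(v, w) = 9*(0*(v + 0) - 1*1) = 9*(0*v - 1) = 9*(0 - 1) = 9*(-1) = -9)
-50 + ((0 - 2)*(-5))*P(a(1), 7) = -50 + ((0 - 2)*(-5))*(-9) = -50 - 2*(-5)*(-9) = -50 + 10*(-9) = -50 - 90 = -140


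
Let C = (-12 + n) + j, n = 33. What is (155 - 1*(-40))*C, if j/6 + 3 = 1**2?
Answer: 1755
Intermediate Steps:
j = -12 (j = -18 + 6*1**2 = -18 + 6*1 = -18 + 6 = -12)
C = 9 (C = (-12 + 33) - 12 = 21 - 12 = 9)
(155 - 1*(-40))*C = (155 - 1*(-40))*9 = (155 + 40)*9 = 195*9 = 1755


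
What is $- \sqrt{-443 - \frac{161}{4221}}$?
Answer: $- \frac{4 i \sqrt{1118699}}{201} \approx - 21.048 i$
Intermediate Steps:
$- \sqrt{-443 - \frac{161}{4221}} = - \sqrt{-443 - \frac{23}{603}} = - \sqrt{- \frac{267152}{603}} = - \frac{4 i \sqrt{1118699}}{201}$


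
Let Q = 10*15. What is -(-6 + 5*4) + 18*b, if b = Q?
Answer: 2686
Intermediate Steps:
Q = 150
b = 150
-(-6 + 5*4) + 18*b = -(-6 + 5*4) + 18*150 = -(-6 + 20) + 2700 = -1*14 + 2700 = -14 + 2700 = 2686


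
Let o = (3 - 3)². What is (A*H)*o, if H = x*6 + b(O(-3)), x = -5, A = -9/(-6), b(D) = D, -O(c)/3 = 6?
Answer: 0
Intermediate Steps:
O(c) = -18 (O(c) = -3*6 = -18)
A = 3/2 (A = -9*(-⅙) = 3/2 ≈ 1.5000)
o = 0 (o = 0² = 0)
H = -48 (H = -5*6 - 18 = -30 - 18 = -48)
(A*H)*o = ((3/2)*(-48))*0 = -72*0 = 0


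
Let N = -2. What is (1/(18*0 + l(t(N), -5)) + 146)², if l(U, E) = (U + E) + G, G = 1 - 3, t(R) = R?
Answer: 1723969/81 ≈ 21284.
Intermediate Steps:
G = -2
l(U, E) = -2 + E + U (l(U, E) = (U + E) - 2 = (E + U) - 2 = -2 + E + U)
(1/(18*0 + l(t(N), -5)) + 146)² = (1/(18*0 + (-2 - 5 - 2)) + 146)² = (1/(0 - 9) + 146)² = (1/(-9) + 146)² = (-⅑ + 146)² = (1313/9)² = 1723969/81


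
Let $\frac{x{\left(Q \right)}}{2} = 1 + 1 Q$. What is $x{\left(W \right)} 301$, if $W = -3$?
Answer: $-1204$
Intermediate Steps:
$x{\left(Q \right)} = 2 + 2 Q$ ($x{\left(Q \right)} = 2 \left(1 + 1 Q\right) = 2 \left(1 + Q\right) = 2 + 2 Q$)
$x{\left(W \right)} 301 = \left(2 + 2 \left(-3\right)\right) 301 = \left(2 - 6\right) 301 = \left(-4\right) 301 = -1204$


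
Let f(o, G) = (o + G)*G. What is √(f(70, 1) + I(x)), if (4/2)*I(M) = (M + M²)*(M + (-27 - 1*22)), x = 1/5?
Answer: √40715/25 ≈ 8.0712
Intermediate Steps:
x = ⅕ ≈ 0.20000
f(o, G) = G*(G + o) (f(o, G) = (G + o)*G = G*(G + o))
I(M) = (-49 + M)*(M + M²)/2 (I(M) = ((M + M²)*(M + (-27 - 1*22)))/2 = ((M + M²)*(M + (-27 - 22)))/2 = ((M + M²)*(M - 49))/2 = ((M + M²)*(-49 + M))/2 = ((-49 + M)*(M + M²))/2 = (-49 + M)*(M + M²)/2)
√(f(70, 1) + I(x)) = √(1*(1 + 70) + (½)*(⅕)*(-49 + (⅕)² - 48*⅕)) = √(1*71 + (½)*(⅕)*(-49 + 1/25 - 48/5)) = √(71 + (½)*(⅕)*(-1464/25)) = √(71 - 732/125) = √(8143/125) = √40715/25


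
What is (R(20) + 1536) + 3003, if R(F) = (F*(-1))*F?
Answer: 4139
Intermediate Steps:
R(F) = -F² (R(F) = (-F)*F = -F²)
(R(20) + 1536) + 3003 = (-1*20² + 1536) + 3003 = (-1*400 + 1536) + 3003 = (-400 + 1536) + 3003 = 1136 + 3003 = 4139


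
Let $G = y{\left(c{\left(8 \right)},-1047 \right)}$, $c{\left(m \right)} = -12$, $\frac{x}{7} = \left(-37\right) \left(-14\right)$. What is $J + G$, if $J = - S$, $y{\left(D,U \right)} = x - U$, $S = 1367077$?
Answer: $-1362404$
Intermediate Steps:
$x = 3626$ ($x = 7 \left(\left(-37\right) \left(-14\right)\right) = 7 \cdot 518 = 3626$)
$y{\left(D,U \right)} = 3626 - U$
$G = 4673$ ($G = 3626 - -1047 = 3626 + 1047 = 4673$)
$J = -1367077$ ($J = \left(-1\right) 1367077 = -1367077$)
$J + G = -1367077 + 4673 = -1362404$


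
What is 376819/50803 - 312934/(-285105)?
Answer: 123330966997/14484189315 ≈ 8.5149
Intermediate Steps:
376819/50803 - 312934/(-285105) = 376819*(1/50803) - 312934*(-1/285105) = 376819/50803 + 312934/285105 = 123330966997/14484189315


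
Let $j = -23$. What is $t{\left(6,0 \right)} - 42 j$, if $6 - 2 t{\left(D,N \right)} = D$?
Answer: $966$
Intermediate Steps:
$t{\left(D,N \right)} = 3 - \frac{D}{2}$
$t{\left(6,0 \right)} - 42 j = \left(3 - 3\right) - -966 = \left(3 - 3\right) + 966 = 0 + 966 = 966$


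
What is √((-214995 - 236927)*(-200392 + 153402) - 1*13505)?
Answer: 15*√94381339 ≈ 1.4573e+5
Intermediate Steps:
√((-214995 - 236927)*(-200392 + 153402) - 1*13505) = √(-451922*(-46990) - 13505) = √(21235814780 - 13505) = √21235801275 = 15*√94381339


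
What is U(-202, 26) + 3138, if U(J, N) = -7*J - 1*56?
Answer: 4496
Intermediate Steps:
U(J, N) = -56 - 7*J (U(J, N) = -7*J - 56 = -56 - 7*J)
U(-202, 26) + 3138 = (-56 - 7*(-202)) + 3138 = (-56 + 1414) + 3138 = 1358 + 3138 = 4496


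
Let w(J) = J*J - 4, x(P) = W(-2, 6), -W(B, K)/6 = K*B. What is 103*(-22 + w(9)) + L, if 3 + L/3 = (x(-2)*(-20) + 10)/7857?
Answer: 14811634/2619 ≈ 5655.5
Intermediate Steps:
W(B, K) = -6*B*K (W(B, K) = -6*K*B = -6*B*K)
x(P) = 72 (x(P) = -6*(-2)*6 = 72)
w(J) = -4 + J² (w(J) = J² - 4 = -4 + J²)
L = -25001/2619 (L = -9 + 3*((72*(-20) + 10)/7857) = -9 + 3*((-1440 + 10)*(1/7857)) = -9 + 3*(-1430*1/7857) = -9 + 3*(-1430/7857) = -9 - 1430/2619 = -25001/2619 ≈ -9.5460)
103*(-22 + w(9)) + L = 103*(-22 + (-4 + 9²)) - 25001/2619 = 103*(-22 + (-4 + 81)) - 25001/2619 = 103*(-22 + 77) - 25001/2619 = 103*55 - 25001/2619 = 5665 - 25001/2619 = 14811634/2619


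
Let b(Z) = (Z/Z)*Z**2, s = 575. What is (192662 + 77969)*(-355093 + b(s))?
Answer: -6621799308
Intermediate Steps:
b(Z) = Z**2 (b(Z) = 1*Z**2 = Z**2)
(192662 + 77969)*(-355093 + b(s)) = (192662 + 77969)*(-355093 + 575**2) = 270631*(-355093 + 330625) = 270631*(-24468) = -6621799308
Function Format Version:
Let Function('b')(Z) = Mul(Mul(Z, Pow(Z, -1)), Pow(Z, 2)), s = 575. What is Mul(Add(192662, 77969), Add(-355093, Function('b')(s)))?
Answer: -6621799308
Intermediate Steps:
Function('b')(Z) = Pow(Z, 2) (Function('b')(Z) = Mul(1, Pow(Z, 2)) = Pow(Z, 2))
Mul(Add(192662, 77969), Add(-355093, Function('b')(s))) = Mul(Add(192662, 77969), Add(-355093, Pow(575, 2))) = Mul(270631, Add(-355093, 330625)) = Mul(270631, -24468) = -6621799308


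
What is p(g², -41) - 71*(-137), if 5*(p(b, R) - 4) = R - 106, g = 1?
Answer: 48508/5 ≈ 9701.6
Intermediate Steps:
p(b, R) = -86/5 + R/5 (p(b, R) = 4 + (R - 106)/5 = 4 + (-106 + R)/5 = 4 + (-106/5 + R/5) = -86/5 + R/5)
p(g², -41) - 71*(-137) = (-86/5 + (⅕)*(-41)) - 71*(-137) = (-86/5 - 41/5) - 1*(-9727) = -127/5 + 9727 = 48508/5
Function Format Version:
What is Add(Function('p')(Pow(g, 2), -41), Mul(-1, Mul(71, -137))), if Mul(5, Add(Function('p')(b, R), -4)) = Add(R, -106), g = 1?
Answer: Rational(48508, 5) ≈ 9701.6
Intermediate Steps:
Function('p')(b, R) = Add(Rational(-86, 5), Mul(Rational(1, 5), R)) (Function('p')(b, R) = Add(4, Mul(Rational(1, 5), Add(R, -106))) = Add(4, Mul(Rational(1, 5), Add(-106, R))) = Add(4, Add(Rational(-106, 5), Mul(Rational(1, 5), R))) = Add(Rational(-86, 5), Mul(Rational(1, 5), R)))
Add(Function('p')(Pow(g, 2), -41), Mul(-1, Mul(71, -137))) = Add(Add(Rational(-86, 5), Mul(Rational(1, 5), -41)), Mul(-1, Mul(71, -137))) = Add(Add(Rational(-86, 5), Rational(-41, 5)), Mul(-1, -9727)) = Add(Rational(-127, 5), 9727) = Rational(48508, 5)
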